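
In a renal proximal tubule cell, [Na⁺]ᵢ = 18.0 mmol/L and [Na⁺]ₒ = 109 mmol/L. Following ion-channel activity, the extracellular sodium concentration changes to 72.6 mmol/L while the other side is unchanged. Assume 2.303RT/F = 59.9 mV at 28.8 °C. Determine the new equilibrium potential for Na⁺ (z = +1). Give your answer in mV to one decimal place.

After the shift: [Na⁺]_out = 72.6, [Na⁺]_in = 18.0 mmol/L.
E_new = (59.9/1)·log₁₀(72.6/18.0) = 59.90 · (0.6057) = 36.28 mV

36.3 mV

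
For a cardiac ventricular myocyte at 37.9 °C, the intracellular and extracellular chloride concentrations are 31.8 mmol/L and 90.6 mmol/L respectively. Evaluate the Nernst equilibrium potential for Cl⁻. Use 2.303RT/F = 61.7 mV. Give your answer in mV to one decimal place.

E = (61.7/z) · log₁₀([Cl⁻]_out/[Cl⁻]_in) with z = -1.
For an anion, dividing by z = -1 reverses the sign.
= (61.7/-1) · log₁₀(90.6/31.8) = -61.70 · log₁₀(2.849)
= -61.70 · (0.4547) = -28.06 mV

-28.1 mV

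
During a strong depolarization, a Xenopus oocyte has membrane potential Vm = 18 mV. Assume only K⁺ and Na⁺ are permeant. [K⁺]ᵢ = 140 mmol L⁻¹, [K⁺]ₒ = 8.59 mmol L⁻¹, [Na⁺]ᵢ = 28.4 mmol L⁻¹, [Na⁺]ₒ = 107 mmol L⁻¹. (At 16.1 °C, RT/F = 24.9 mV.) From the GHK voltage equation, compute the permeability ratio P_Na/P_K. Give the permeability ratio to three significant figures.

5.77

Let α = P_Na/P_K. GHK: Vm = 24.9·ln[(Kₒ + α·Naₒ)/(Kᵢ + α·Naᵢ)].
e^(Vm/24.9) = e^(18.0/24.9) = 2.0604
So 2.0604·(Kᵢ + α·Naᵢ) = Kₒ + α·Naₒ → α = (2.0604·140.0 − 8.59) / (107.0 − 2.0604·28.4)
α = (288.5 − 8.59) / (107.0 − 58.51) = 279.9/48.49 = 5.772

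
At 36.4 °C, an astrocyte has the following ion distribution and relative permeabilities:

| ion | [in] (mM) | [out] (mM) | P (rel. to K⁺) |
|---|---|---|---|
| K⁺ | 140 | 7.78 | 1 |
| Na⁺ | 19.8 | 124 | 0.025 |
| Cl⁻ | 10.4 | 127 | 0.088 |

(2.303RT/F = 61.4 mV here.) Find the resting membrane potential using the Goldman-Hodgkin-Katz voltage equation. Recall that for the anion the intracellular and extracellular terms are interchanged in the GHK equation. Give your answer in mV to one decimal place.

Vm = 61.4 · log₁₀[(Σ P·[cation]ₒ + Σ P·[anion]ᵢ) / (Σ P·[cation]ᵢ + Σ P·[anion]ₒ)]
Numerator = 1×7.78 + 0.025×124 + 0.088×10.4 = 11.8
Denominator = 1×140 + 0.025×19.8 + 0.088×127 = 151.7
Vm = 61.4 · log₁₀(0.077768) = 61.4 × (-1.1092) = -68.10 mV

-68.1 mV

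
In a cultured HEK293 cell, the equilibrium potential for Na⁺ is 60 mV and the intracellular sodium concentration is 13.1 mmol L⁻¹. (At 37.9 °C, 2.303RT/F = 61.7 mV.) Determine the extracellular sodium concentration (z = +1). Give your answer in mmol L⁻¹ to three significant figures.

Nernst: E = (61.7/1) · log₁₀([out]/[in]), so log₁₀([out]/[in]) = 60.0 × 1 / 61.7 = 0.9724.
[out]/[in] = 10^(0.9724) = 9.385.
[out] = 9.385 × 13.1 = 122.9 mmol L⁻¹.

123 mmol L⁻¹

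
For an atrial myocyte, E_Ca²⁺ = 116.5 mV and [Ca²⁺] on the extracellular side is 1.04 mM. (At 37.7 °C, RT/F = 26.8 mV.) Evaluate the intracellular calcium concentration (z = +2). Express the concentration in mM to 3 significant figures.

Nernst: E = (26.8/2) · ln([out]/[in]), so ln([out]/[in]) = 116.5 × 2 / 26.8 = 8.6940.
[out]/[in] = e^(8.6940) = 5967.
[in] = 1.04 / 5967 = 0.0001743 mM.

0.000174 mM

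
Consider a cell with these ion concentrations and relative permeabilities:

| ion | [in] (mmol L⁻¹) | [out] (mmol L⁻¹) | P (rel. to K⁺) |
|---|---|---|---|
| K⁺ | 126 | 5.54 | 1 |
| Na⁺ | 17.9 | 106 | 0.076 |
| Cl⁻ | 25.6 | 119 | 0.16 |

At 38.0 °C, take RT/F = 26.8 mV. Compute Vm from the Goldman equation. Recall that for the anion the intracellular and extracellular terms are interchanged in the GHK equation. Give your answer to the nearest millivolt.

-57 mV

Vm = 26.8 · ln[(Σ P·[cation]ₒ + Σ P·[anion]ᵢ) / (Σ P·[cation]ᵢ + Σ P·[anion]ₒ)]
Numerator = 1×5.54 + 0.076×106 + 0.16×25.6 = 17.69
Denominator = 1×126 + 0.076×17.9 + 0.16×119 = 146.4
Vm = 26.8 · ln(0.12085) = 26.8 × (-2.1132) = -56.63 mV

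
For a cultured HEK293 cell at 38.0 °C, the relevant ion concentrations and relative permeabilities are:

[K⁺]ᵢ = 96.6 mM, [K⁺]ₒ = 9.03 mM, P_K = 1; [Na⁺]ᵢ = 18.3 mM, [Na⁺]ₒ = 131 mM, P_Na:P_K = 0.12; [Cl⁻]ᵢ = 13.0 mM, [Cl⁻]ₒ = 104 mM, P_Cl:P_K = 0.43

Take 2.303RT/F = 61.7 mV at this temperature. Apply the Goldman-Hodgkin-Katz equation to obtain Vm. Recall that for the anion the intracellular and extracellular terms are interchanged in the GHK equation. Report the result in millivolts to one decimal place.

-41.6 mV

Vm = 61.7 · log₁₀[(Σ P·[cation]ₒ + Σ P·[anion]ᵢ) / (Σ P·[cation]ᵢ + Σ P·[anion]ₒ)]
Numerator = 1×9.03 + 0.12×131 + 0.43×13.0 = 30.34
Denominator = 1×96.6 + 0.12×18.3 + 0.43×104 = 143.5
Vm = 61.7 · log₁₀(0.21141) = 61.7 × (-0.6749) = -41.64 mV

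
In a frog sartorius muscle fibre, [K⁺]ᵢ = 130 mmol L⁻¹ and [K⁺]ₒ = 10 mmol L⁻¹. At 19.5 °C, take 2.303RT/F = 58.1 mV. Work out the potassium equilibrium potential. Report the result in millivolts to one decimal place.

E = (58.1/z) · log₁₀([K⁺]_out/[K⁺]_in) with z = +1.
= (58.1/1) · log₁₀(10/130) = 58.10 · log₁₀(0.07692)
= 58.10 · (-1.1139) = -64.72 mV

-64.7 mV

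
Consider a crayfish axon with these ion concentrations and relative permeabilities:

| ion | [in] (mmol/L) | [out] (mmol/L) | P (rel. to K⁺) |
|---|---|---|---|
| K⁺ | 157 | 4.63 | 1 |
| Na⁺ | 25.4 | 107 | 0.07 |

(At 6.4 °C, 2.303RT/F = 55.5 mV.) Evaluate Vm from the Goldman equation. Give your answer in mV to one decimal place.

-62.0 mV

Vm = 55.5 · log₁₀[(Σ P·[cation]ₒ + Σ P·[anion]ᵢ) / (Σ P·[cation]ᵢ + Σ P·[anion]ₒ)]
Numerator = 1×4.63 + 0.07×107 = 12.12
Denominator = 1×157 + 0.07×25.4 = 158.8
Vm = 55.5 · log₁₀(0.076333) = 55.5 × (-1.1173) = -62.01 mV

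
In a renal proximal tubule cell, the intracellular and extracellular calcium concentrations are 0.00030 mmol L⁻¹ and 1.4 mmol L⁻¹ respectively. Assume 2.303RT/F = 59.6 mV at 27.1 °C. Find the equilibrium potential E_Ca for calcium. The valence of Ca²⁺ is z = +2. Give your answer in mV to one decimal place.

E = (59.6/z) · log₁₀([Ca²⁺]_out/[Ca²⁺]_in) with z = +2.
= (59.6/2) · log₁₀(1.4/0.00030) = 29.80 · log₁₀(4667)
= 29.80 · (3.6690) = 109.34 mV

109.3 mV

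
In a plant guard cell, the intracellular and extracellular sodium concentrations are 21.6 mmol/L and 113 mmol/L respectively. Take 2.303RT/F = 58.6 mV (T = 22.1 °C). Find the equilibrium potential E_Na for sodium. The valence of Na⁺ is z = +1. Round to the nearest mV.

42 mV

E = (58.6/z) · log₁₀([Na⁺]_out/[Na⁺]_in) with z = +1.
= (58.6/1) · log₁₀(113/21.6) = 58.60 · log₁₀(5.231)
= 58.60 · (0.7186) = 42.11 mV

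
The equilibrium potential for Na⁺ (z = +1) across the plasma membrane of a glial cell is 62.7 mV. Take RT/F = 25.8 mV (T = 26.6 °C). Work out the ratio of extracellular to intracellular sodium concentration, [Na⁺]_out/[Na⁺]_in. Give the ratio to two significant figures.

ln([out]/[in]) = E·z/(25.8) = 62.7 × 1 / 25.8 = 2.4302
[out]/[in] = e^(2.4302) = 11.36

11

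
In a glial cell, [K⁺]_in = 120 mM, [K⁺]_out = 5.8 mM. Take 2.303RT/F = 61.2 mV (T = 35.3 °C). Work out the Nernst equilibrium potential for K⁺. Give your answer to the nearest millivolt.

-81 mV

E = (61.2/z) · log₁₀([K⁺]_out/[K⁺]_in) with z = +1.
= (61.2/1) · log₁₀(5.8/120) = 61.20 · log₁₀(0.04833)
= 61.20 · (-1.3158) = -80.52 mV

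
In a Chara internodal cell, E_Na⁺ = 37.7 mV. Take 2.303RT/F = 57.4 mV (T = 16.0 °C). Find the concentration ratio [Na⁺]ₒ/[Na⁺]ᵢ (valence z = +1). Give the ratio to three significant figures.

log₁₀([out]/[in]) = E·z/(57.4) = 37.7 × 1 / 57.4 = 0.6568
[out]/[in] = 10^(0.6568) = 4.537

4.54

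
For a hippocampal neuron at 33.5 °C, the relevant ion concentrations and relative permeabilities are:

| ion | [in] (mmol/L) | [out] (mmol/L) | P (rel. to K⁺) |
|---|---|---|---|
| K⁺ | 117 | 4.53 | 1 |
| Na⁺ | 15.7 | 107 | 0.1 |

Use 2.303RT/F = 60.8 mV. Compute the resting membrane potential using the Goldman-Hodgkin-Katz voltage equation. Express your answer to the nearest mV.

Vm = 60.8 · log₁₀[(Σ P·[cation]ₒ + Σ P·[anion]ᵢ) / (Σ P·[cation]ᵢ + Σ P·[anion]ₒ)]
Numerator = 1×4.53 + 0.1×107 = 15.23
Denominator = 1×117 + 0.1×15.7 = 118.6
Vm = 60.8 · log₁₀(0.12845) = 60.8 × (-0.8913) = -54.19 mV

-54 mV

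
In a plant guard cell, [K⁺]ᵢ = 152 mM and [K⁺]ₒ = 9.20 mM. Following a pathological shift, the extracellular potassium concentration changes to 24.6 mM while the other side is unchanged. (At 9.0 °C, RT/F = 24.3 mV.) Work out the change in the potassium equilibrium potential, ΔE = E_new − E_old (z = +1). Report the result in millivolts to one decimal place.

E_old = (24.3/1)·ln(9.20/152) = -68.15 mV
E_new = (24.3/1)·ln(24.6/152) = -44.25 mV
ΔE = -44.25 − (-68.15) = 23.90 mV

23.9 mV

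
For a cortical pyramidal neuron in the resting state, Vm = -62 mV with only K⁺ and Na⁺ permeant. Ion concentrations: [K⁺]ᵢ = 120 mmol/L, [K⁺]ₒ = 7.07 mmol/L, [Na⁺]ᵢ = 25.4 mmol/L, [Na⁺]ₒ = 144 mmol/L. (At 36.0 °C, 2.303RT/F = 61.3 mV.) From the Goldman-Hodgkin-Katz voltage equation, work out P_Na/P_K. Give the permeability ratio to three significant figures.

0.0326

Let α = P_Na/P_K. GHK: Vm = 61.3·log₁₀[(Kₒ + α·Naₒ)/(Kᵢ + α·Naᵢ)].
10^(Vm/61.3) = 10^(-62.0/61.3) = 0.097405
So 0.097405·(Kᵢ + α·Naᵢ) = Kₒ + α·Naₒ → α = (0.097405·120.0 − 7.07) / (144.0 − 0.097405·25.4)
α = (11.69 − 7.07) / (144.0 − 2.474) = 4.619/141.5 = 0.03263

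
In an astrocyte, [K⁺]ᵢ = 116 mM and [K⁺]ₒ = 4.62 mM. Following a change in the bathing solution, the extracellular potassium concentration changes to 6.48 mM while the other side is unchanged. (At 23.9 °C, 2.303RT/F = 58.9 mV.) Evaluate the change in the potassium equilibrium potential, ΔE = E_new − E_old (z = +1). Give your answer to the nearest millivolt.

9 mV

E_old = (58.9/1)·log₁₀(4.62/116) = -82.45 mV
E_new = (58.9/1)·log₁₀(6.48/116) = -73.79 mV
ΔE = -73.79 − (-82.45) = 8.65 mV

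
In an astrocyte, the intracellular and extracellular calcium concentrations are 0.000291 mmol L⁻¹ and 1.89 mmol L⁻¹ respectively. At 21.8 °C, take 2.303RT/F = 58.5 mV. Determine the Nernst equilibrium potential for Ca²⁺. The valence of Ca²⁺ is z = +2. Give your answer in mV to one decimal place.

111.5 mV

E = (58.5/z) · log₁₀([Ca²⁺]_out/[Ca²⁺]_in) with z = +2.
= (58.5/2) · log₁₀(1.89/0.000291) = 29.25 · log₁₀(6495)
= 29.25 · (3.8126) = 111.52 mV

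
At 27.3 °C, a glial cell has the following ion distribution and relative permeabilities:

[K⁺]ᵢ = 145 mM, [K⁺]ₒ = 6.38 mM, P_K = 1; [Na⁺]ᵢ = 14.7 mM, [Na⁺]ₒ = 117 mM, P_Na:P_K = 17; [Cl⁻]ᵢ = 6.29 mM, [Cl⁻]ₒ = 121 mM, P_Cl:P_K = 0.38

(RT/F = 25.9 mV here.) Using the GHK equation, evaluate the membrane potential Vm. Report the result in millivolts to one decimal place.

Vm = 25.9 · ln[(Σ P·[cation]ₒ + Σ P·[anion]ᵢ) / (Σ P·[cation]ᵢ + Σ P·[anion]ₒ)]
Numerator = 1×6.38 + 17×117 + 0.38×6.29 = 1998
Denominator = 1×145 + 17×14.7 + 0.38×121 = 440.9
Vm = 25.9 · ln(4.5313) = 25.9 × (1.5110) = 39.14 mV

39.1 mV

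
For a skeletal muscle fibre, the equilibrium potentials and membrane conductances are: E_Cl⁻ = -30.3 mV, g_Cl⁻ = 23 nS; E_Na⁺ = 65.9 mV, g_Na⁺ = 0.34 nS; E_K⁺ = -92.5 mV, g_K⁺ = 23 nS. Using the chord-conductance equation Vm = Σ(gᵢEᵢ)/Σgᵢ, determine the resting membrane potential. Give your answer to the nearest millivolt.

-60 mV

Σ gᵢEᵢ = 23·(-30.3) + 0.34·(65.9) + 23·(-92.5) = -2801.99
Σ gᵢ = 23 + 0.34 + 23 = 46.34
Vm = -2801.99 / 46.34 = -60.47 mV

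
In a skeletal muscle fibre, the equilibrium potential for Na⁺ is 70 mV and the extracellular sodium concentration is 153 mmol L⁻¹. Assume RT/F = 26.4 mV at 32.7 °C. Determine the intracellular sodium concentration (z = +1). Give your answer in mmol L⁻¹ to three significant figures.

Nernst: E = (26.4/1) · ln([out]/[in]), so ln([out]/[in]) = 70.0 × 1 / 26.4 = 2.6515.
[out]/[in] = e^(2.6515) = 14.18.
[in] = 153 / 14.18 = 10.79 mmol L⁻¹.

10.8 mmol L⁻¹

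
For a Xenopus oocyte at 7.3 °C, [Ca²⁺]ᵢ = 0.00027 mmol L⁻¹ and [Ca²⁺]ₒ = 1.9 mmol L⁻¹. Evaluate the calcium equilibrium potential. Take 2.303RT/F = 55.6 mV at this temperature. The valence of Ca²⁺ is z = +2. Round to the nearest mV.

E = (55.6/z) · log₁₀([Ca²⁺]_out/[Ca²⁺]_in) with z = +2.
= (55.6/2) · log₁₀(1.9/0.00027) = 27.80 · log₁₀(7037)
= 27.80 · (3.8474) = 106.96 mV

107 mV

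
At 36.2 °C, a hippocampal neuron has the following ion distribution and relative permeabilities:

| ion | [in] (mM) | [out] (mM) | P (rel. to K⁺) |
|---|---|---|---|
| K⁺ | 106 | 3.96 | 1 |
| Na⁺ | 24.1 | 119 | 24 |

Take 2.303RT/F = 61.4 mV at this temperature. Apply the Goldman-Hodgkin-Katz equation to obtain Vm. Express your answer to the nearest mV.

Vm = 61.4 · log₁₀[(Σ P·[cation]ₒ + Σ P·[anion]ᵢ) / (Σ P·[cation]ᵢ + Σ P·[anion]ₒ)]
Numerator = 1×3.96 + 24×119 = 2860
Denominator = 1×106 + 24×24.1 = 684.4
Vm = 61.4 · log₁₀(4.1788) = 61.4 × (0.6210) = 38.13 mV

38 mV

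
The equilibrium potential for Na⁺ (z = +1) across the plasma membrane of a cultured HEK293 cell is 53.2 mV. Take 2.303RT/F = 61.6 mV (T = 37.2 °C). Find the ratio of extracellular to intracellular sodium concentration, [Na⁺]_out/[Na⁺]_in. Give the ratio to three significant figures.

7.31

log₁₀([out]/[in]) = E·z/(61.6) = 53.2 × 1 / 61.6 = 0.8636
[out]/[in] = 10^(0.8636) = 7.305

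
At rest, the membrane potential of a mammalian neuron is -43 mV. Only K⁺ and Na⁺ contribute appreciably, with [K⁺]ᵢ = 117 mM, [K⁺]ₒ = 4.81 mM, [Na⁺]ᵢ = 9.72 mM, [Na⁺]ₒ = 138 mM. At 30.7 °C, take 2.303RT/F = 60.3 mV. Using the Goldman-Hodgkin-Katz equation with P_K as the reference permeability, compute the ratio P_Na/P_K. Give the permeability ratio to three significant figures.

Let α = P_Na/P_K. GHK: Vm = 60.3·log₁₀[(Kₒ + α·Naₒ)/(Kᵢ + α·Naᵢ)].
10^(Vm/60.3) = 10^(-43.0/60.3) = 0.1936
So 0.1936·(Kᵢ + α·Naᵢ) = Kₒ + α·Naₒ → α = (0.1936·117.0 − 4.81) / (138.0 − 0.1936·9.72)
α = (22.65 − 4.81) / (138.0 − 1.882) = 17.84/136.1 = 0.1311

0.131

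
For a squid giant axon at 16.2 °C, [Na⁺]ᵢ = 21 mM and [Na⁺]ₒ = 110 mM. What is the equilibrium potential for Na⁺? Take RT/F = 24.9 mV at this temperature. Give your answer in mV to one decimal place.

E = (24.9/z) · ln([Na⁺]_out/[Na⁺]_in) with z = +1.
= (24.9/1) · ln(110/21) = 24.90 · ln(5.238)
= 24.90 · (1.6560) = 41.23 mV

41.2 mV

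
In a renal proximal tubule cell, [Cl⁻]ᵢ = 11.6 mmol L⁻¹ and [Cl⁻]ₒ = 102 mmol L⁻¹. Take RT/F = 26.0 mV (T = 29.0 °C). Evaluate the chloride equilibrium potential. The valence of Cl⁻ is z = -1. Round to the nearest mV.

E = (26.0/z) · ln([Cl⁻]_out/[Cl⁻]_in) with z = -1.
For an anion, dividing by z = -1 reverses the sign.
= (26.0/-1) · ln(102/11.6) = -26.00 · ln(8.793)
= -26.00 · (2.1740) = -56.52 mV

-57 mV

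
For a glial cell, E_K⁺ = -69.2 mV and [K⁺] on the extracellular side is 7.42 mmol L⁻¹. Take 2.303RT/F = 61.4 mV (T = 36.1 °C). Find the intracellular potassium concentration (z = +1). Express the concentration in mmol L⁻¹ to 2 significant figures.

Nernst: E = (61.4/1) · log₁₀([out]/[in]), so log₁₀([out]/[in]) = -69.2 × 1 / 61.4 = -1.1270.
[out]/[in] = 10^(-1.1270) = 0.07464.
[in] = 7.42 / 0.07464 = 99.41 mmol L⁻¹.

99 mmol L⁻¹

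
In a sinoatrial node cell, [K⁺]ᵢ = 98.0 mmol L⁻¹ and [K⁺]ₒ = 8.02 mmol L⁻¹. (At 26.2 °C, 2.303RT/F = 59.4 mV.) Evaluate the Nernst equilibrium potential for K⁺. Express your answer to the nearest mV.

E = (59.4/z) · log₁₀([K⁺]_out/[K⁺]_in) with z = +1.
= (59.4/1) · log₁₀(8.02/98.0) = 59.40 · log₁₀(0.08184)
= 59.40 · (-1.0871) = -64.57 mV

-65 mV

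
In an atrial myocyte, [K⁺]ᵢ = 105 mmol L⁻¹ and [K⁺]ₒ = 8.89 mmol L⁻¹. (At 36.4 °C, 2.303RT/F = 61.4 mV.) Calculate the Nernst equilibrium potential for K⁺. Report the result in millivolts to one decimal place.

-65.8 mV

E = (61.4/z) · log₁₀([K⁺]_out/[K⁺]_in) with z = +1.
= (61.4/1) · log₁₀(8.89/105) = 61.40 · log₁₀(0.08467)
= 61.40 · (-1.0723) = -65.84 mV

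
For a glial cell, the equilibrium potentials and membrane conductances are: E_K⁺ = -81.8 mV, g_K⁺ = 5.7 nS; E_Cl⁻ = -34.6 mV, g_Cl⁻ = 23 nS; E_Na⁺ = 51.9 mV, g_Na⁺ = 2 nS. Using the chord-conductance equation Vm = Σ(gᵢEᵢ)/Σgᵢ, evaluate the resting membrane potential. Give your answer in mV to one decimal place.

Σ gᵢEᵢ = 5.7·(-81.8) + 23·(-34.6) + 2·(51.9) = -1158.26
Σ gᵢ = 5.7 + 23 + 2 = 30.7
Vm = -1158.26 / 30.7 = -37.73 mV

-37.7 mV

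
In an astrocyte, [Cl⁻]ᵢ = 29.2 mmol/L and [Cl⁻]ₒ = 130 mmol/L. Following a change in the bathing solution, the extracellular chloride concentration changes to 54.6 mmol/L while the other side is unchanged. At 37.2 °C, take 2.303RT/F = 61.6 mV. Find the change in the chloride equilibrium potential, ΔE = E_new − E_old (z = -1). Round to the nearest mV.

23 mV

E_old = (61.6/-1)·log₁₀(130/29.2) = -39.95 mV
E_new = (61.6/-1)·log₁₀(54.6/29.2) = -16.74 mV
ΔE = -16.74 − (-39.95) = 23.21 mV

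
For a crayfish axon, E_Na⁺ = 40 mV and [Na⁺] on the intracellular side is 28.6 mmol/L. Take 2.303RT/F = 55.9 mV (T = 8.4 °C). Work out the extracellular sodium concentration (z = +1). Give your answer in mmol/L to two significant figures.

150 mmol/L

Nernst: E = (55.9/1) · log₁₀([out]/[in]), so log₁₀([out]/[in]) = 40.0 × 1 / 55.9 = 0.7156.
[out]/[in] = 10^(0.7156) = 5.195.
[out] = 5.195 × 28.6 = 148.6 mmol/L.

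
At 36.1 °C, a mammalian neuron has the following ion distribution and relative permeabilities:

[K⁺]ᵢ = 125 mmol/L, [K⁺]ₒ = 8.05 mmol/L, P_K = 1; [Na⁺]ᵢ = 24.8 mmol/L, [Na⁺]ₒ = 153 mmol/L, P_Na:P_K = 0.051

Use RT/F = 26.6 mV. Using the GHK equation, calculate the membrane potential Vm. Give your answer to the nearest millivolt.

Vm = 26.6 · ln[(Σ P·[cation]ₒ + Σ P·[anion]ᵢ) / (Σ P·[cation]ᵢ + Σ P·[anion]ₒ)]
Numerator = 1×8.05 + 0.051×153 = 15.85
Denominator = 1×125 + 0.051×24.8 = 126.3
Vm = 26.6 · ln(0.12555) = 26.6 × (-2.0750) = -55.20 mV

-55 mV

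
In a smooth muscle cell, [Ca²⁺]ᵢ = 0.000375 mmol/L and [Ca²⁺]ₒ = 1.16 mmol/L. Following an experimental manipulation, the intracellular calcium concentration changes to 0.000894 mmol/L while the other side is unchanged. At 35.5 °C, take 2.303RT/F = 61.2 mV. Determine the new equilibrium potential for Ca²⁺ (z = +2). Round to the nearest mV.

95 mV

After the shift: [Ca²⁺]_out = 1.16, [Ca²⁺]_in = 0.000894 mmol/L.
E_new = (61.2/2)·log₁₀(1.16/0.000894) = 30.60 · (3.1131) = 95.26 mV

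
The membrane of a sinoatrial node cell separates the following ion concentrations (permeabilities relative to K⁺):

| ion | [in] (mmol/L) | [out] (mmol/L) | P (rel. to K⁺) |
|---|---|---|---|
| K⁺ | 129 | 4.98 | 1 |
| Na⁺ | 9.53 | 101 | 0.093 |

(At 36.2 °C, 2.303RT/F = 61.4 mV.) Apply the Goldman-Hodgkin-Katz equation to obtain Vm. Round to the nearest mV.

Vm = 61.4 · log₁₀[(Σ P·[cation]ₒ + Σ P·[anion]ᵢ) / (Σ P·[cation]ᵢ + Σ P·[anion]ₒ)]
Numerator = 1×4.98 + 0.093×101 = 14.37
Denominator = 1×129 + 0.093×9.53 = 129.9
Vm = 61.4 · log₁₀(0.11066) = 61.4 × (-0.9560) = -58.70 mV

-59 mV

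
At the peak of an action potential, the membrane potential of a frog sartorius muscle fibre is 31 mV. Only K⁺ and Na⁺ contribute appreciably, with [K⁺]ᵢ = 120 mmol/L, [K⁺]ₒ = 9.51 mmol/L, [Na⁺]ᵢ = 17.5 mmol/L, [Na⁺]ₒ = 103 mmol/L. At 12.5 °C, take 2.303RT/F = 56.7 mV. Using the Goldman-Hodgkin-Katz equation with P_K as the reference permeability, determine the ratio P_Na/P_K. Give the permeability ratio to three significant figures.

Let α = P_Na/P_K. GHK: Vm = 56.7·log₁₀[(Kₒ + α·Naₒ)/(Kᵢ + α·Naᵢ)].
10^(Vm/56.7) = 10^(31.0/56.7) = 3.5216
So 3.5216·(Kᵢ + α·Naᵢ) = Kₒ + α·Naₒ → α = (3.5216·120.0 − 9.51) / (103.0 − 3.5216·17.5)
α = (422.6 − 9.51) / (103.0 − 61.63) = 413.1/41.37 = 9.984

9.98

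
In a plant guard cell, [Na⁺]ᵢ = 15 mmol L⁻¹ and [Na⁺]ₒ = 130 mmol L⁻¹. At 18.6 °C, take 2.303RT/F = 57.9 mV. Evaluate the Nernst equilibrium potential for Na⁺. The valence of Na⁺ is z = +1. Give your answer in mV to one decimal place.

54.3 mV

E = (57.9/z) · log₁₀([Na⁺]_out/[Na⁺]_in) with z = +1.
= (57.9/1) · log₁₀(130/15) = 57.90 · log₁₀(8.667)
= 57.90 · (0.9379) = 54.30 mV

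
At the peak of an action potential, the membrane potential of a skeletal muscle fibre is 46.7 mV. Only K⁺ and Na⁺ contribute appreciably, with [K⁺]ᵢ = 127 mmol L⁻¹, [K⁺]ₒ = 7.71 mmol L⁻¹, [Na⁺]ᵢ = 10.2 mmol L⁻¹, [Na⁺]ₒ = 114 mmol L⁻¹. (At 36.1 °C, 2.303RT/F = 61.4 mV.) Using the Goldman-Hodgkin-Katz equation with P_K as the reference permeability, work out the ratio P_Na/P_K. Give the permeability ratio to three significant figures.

13.1

Let α = P_Na/P_K. GHK: Vm = 61.4·log₁₀[(Kₒ + α·Naₒ)/(Kᵢ + α·Naᵢ)].
10^(Vm/61.4) = 10^(46.7/61.4) = 5.7622
So 5.7622·(Kᵢ + α·Naᵢ) = Kₒ + α·Naₒ → α = (5.7622·127.0 − 7.71) / (114.0 − 5.7622·10.2)
α = (731.8 − 7.71) / (114.0 − 58.77) = 724.1/55.23 = 13.11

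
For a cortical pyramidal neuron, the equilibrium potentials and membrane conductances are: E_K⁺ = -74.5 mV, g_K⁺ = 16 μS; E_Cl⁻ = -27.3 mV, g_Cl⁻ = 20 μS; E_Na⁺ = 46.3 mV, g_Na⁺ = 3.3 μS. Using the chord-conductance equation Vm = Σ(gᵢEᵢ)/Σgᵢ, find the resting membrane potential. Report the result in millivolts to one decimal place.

-40.3 mV

Σ gᵢEᵢ = 16·(-74.5) + 20·(-27.3) + 3.3·(46.3) = -1585.21
Σ gᵢ = 16 + 20 + 3.3 = 39.3
Vm = -1585.21 / 39.3 = -40.34 mV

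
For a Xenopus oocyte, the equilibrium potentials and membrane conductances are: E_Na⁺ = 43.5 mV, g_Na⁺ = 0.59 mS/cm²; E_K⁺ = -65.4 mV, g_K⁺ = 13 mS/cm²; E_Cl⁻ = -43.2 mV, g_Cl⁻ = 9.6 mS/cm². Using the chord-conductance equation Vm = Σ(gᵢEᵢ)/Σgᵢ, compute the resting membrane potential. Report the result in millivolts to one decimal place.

-53.4 mV

Σ gᵢEᵢ = 0.59·(43.5) + 13·(-65.4) + 9.6·(-43.2) = -1239.26
Σ gᵢ = 0.59 + 13 + 9.6 = 23.19
Vm = -1239.26 / 23.19 = -53.44 mV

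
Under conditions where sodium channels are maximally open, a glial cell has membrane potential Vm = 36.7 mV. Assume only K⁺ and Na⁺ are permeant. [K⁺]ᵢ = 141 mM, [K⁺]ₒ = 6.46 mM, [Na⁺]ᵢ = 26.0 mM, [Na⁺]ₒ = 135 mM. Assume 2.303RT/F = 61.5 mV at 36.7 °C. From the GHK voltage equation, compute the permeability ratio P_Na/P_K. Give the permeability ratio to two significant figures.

Let α = P_Na/P_K. GHK: Vm = 61.5·log₁₀[(Kₒ + α·Naₒ)/(Kᵢ + α·Naᵢ)].
10^(Vm/61.5) = 10^(36.7/61.5) = 3.9514
So 3.9514·(Kᵢ + α·Naᵢ) = Kₒ + α·Naₒ → α = (3.9514·141.0 − 6.46) / (135.0 − 3.9514·26.0)
α = (557.1 − 6.46) / (135.0 − 102.7) = 550.7/32.26 = 17.07

17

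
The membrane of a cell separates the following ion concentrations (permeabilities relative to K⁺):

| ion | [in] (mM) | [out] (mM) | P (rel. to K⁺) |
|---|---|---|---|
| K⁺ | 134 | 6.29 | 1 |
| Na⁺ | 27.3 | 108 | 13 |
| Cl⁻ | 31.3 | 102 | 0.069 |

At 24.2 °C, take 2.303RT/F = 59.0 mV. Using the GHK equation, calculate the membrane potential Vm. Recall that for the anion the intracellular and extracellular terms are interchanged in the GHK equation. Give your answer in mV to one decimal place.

Vm = 59.0 · log₁₀[(Σ P·[cation]ₒ + Σ P·[anion]ᵢ) / (Σ P·[cation]ᵢ + Σ P·[anion]ₒ)]
Numerator = 1×6.29 + 13×108 + 0.069×31.3 = 1412
Denominator = 1×134 + 13×27.3 + 0.069×102 = 495.9
Vm = 59.0 · log₁₀(2.848) = 59.0 × (0.4545) = 26.82 mV

26.8 mV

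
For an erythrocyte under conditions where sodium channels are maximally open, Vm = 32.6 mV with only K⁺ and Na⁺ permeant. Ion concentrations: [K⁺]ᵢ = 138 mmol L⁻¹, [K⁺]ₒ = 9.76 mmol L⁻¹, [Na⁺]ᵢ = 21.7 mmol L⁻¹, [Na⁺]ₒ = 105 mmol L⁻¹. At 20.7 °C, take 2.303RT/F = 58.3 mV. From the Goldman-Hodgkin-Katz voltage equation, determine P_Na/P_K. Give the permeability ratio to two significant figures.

Let α = P_Na/P_K. GHK: Vm = 58.3·log₁₀[(Kₒ + α·Naₒ)/(Kᵢ + α·Naᵢ)].
10^(Vm/58.3) = 10^(32.6/58.3) = 3.6239
So 3.6239·(Kᵢ + α·Naᵢ) = Kₒ + α·Naₒ → α = (3.6239·138.0 − 9.76) / (105.0 − 3.6239·21.7)
α = (500.1 − 9.76) / (105.0 − 78.64) = 490.3/26.36 = 18.6

19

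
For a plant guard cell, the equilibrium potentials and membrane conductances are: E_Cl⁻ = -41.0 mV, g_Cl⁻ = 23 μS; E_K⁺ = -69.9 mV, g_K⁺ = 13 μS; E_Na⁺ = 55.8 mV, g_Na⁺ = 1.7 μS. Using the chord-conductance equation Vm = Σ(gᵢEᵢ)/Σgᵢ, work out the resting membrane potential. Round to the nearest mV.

Σ gᵢEᵢ = 23·(-41.0) + 13·(-69.9) + 1.7·(55.8) = -1756.84
Σ gᵢ = 23 + 13 + 1.7 = 37.7
Vm = -1756.84 / 37.7 = -46.60 mV

-47 mV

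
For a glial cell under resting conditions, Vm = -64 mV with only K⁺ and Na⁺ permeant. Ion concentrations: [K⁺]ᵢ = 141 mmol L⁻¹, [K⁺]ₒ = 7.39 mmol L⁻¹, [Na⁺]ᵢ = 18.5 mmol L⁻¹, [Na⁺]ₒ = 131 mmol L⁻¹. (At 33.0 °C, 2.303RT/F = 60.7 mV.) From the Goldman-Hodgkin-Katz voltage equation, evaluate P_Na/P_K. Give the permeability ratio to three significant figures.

0.0390

Let α = P_Na/P_K. GHK: Vm = 60.7·log₁₀[(Kₒ + α·Naₒ)/(Kᵢ + α·Naᵢ)].
10^(Vm/60.7) = 10^(-64.0/60.7) = 0.088234
So 0.088234·(Kᵢ + α·Naᵢ) = Kₒ + α·Naₒ → α = (0.088234·141.0 − 7.39) / (131.0 − 0.088234·18.5)
α = (12.44 − 7.39) / (131.0 − 1.632) = 5.051/129.4 = 0.03904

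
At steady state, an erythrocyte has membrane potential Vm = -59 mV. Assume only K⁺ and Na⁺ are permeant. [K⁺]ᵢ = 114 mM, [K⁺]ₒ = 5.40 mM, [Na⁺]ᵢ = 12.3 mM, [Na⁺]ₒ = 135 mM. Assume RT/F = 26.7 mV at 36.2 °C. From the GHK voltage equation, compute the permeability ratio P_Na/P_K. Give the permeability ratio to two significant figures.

Let α = P_Na/P_K. GHK: Vm = 26.7·ln[(Kₒ + α·Naₒ)/(Kᵢ + α·Naᵢ)].
e^(Vm/26.7) = e^(-59.0/26.7) = 0.10973
So 0.10973·(Kᵢ + α·Naᵢ) = Kₒ + α·Naₒ → α = (0.10973·114.0 − 5.4) / (135.0 − 0.10973·12.3)
α = (12.51 − 5.4) / (135.0 − 1.35) = 7.109/133.7 = 0.05319

0.053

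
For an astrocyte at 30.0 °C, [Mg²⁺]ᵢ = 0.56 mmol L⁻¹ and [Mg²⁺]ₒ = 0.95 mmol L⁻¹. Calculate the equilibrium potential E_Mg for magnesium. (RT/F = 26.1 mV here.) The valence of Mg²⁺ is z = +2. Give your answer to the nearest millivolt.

E = (26.1/z) · ln([Mg²⁺]_out/[Mg²⁺]_in) with z = +2.
= (26.1/2) · ln(0.95/0.56) = 13.05 · ln(1.696)
= 13.05 · (0.5285) = 6.90 mV

7 mV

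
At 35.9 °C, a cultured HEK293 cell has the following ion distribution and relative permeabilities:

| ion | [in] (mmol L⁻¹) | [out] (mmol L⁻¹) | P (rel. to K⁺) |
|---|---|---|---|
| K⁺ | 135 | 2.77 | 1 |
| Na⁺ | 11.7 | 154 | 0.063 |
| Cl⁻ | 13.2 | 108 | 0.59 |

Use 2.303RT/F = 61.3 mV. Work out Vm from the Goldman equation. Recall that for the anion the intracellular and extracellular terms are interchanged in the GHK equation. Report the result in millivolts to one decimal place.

Vm = 61.3 · log₁₀[(Σ P·[cation]ₒ + Σ P·[anion]ᵢ) / (Σ P·[cation]ᵢ + Σ P·[anion]ₒ)]
Numerator = 1×2.77 + 0.063×154 + 0.59×13.2 = 20.26
Denominator = 1×135 + 0.063×11.7 + 0.59×108 = 199.5
Vm = 61.3 · log₁₀(0.10158) = 61.3 × (-0.9932) = -60.88 mV

-60.9 mV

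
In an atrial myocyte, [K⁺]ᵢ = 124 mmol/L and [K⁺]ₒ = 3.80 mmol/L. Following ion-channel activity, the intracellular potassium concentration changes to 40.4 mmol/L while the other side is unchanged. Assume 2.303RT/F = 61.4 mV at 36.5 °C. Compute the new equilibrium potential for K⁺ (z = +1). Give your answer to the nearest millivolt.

After the shift: [K⁺]_out = 3.80, [K⁺]_in = 40.4 mmol/L.
E_new = (61.4/1)·log₁₀(3.80/40.4) = 61.40 · (-1.0266) = -63.03 mV

-63 mV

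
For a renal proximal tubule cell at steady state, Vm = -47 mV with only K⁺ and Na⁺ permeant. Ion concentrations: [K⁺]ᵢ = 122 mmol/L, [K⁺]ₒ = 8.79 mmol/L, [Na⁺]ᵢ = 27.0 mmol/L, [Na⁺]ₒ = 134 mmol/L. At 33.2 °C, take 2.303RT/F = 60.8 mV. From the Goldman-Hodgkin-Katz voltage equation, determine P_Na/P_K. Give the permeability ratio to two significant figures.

0.091

Let α = P_Na/P_K. GHK: Vm = 60.8·log₁₀[(Kₒ + α·Naₒ)/(Kᵢ + α·Naᵢ)].
10^(Vm/60.8) = 10^(-47.0/60.8) = 0.16865
So 0.16865·(Kᵢ + α·Naᵢ) = Kₒ + α·Naₒ → α = (0.16865·122.0 − 8.79) / (134.0 − 0.16865·27.0)
α = (20.57 − 8.79) / (134.0 − 4.553) = 11.78/129.4 = 0.09104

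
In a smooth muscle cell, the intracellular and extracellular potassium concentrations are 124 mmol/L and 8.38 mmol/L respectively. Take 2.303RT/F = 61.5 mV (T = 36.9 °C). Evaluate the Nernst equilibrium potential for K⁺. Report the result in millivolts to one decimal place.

E = (61.5/z) · log₁₀([K⁺]_out/[K⁺]_in) with z = +1.
= (61.5/1) · log₁₀(8.38/124) = 61.50 · log₁₀(0.06758)
= 61.50 · (-1.1702) = -71.97 mV

-72.0 mV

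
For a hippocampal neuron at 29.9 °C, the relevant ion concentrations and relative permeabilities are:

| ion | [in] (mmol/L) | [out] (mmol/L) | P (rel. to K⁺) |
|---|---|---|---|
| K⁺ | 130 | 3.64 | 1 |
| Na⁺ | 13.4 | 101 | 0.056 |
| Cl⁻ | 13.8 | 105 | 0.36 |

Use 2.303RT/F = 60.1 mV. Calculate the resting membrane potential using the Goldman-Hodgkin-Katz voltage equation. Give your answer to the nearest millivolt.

-64 mV

Vm = 60.1 · log₁₀[(Σ P·[cation]ₒ + Σ P·[anion]ᵢ) / (Σ P·[cation]ᵢ + Σ P·[anion]ₒ)]
Numerator = 1×3.64 + 0.056×101 + 0.36×13.8 = 14.26
Denominator = 1×130 + 0.056×13.4 + 0.36×105 = 168.6
Vm = 60.1 · log₁₀(0.084628) = 60.1 × (-1.0725) = -64.46 mV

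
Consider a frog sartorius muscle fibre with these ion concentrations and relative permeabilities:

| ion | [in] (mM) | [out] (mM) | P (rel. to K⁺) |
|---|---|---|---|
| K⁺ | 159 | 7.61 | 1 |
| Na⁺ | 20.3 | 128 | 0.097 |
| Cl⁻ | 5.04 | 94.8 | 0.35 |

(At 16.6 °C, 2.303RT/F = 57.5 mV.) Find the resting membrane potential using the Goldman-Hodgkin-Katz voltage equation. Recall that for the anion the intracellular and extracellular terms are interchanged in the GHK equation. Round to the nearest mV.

-55 mV

Vm = 57.5 · log₁₀[(Σ P·[cation]ₒ + Σ P·[anion]ᵢ) / (Σ P·[cation]ᵢ + Σ P·[anion]ₒ)]
Numerator = 1×7.61 + 0.097×128 + 0.35×5.04 = 21.79
Denominator = 1×159 + 0.097×20.3 + 0.35×94.8 = 194.1
Vm = 57.5 · log₁₀(0.11223) = 57.5 × (-0.9499) = -54.62 mV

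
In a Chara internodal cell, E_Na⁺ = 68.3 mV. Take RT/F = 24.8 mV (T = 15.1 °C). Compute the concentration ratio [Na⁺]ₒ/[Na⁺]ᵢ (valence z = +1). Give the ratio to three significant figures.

ln([out]/[in]) = E·z/(24.8) = 68.3 × 1 / 24.8 = 2.7540
[out]/[in] = e^(2.7540) = 15.71

15.7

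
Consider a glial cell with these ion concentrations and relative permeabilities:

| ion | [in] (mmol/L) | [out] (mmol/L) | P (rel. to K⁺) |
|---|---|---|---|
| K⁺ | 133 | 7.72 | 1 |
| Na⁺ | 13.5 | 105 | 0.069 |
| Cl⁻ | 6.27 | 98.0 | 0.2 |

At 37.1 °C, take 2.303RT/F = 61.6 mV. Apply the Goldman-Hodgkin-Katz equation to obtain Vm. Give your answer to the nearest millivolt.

-60 mV

Vm = 61.6 · log₁₀[(Σ P·[cation]ₒ + Σ P·[anion]ᵢ) / (Σ P·[cation]ᵢ + Σ P·[anion]ₒ)]
Numerator = 1×7.72 + 0.069×105 + 0.2×6.27 = 16.22
Denominator = 1×133 + 0.069×13.5 + 0.2×98.0 = 153.5
Vm = 61.6 · log₁₀(0.10564) = 61.6 × (-0.9762) = -60.13 mV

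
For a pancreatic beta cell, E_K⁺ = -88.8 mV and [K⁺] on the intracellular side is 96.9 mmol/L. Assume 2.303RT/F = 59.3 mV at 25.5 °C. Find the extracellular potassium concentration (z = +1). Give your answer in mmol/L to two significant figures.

Nernst: E = (59.3/1) · log₁₀([out]/[in]), so log₁₀([out]/[in]) = -88.8 × 1 / 59.3 = -1.4975.
[out]/[in] = 10^(-1.4975) = 0.03181.
[out] = 0.03181 × 96.9 = 3.082 mmol/L.

3.1 mmol/L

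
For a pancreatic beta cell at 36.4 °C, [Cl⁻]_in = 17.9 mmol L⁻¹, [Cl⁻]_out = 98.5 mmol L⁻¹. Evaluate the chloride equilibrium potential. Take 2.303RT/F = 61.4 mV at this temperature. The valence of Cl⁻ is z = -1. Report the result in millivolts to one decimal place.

-45.5 mV

E = (61.4/z) · log₁₀([Cl⁻]_out/[Cl⁻]_in) with z = -1.
For an anion, dividing by z = -1 reverses the sign.
= (61.4/-1) · log₁₀(98.5/17.9) = -61.40 · log₁₀(5.503)
= -61.40 · (0.7406) = -45.47 mV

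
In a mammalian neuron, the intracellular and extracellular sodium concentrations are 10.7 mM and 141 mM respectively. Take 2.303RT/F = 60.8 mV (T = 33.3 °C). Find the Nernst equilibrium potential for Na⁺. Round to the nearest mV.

E = (60.8/z) · log₁₀([Na⁺]_out/[Na⁺]_in) with z = +1.
= (60.8/1) · log₁₀(141/10.7) = 60.80 · log₁₀(13.18)
= 60.80 · (1.1198) = 68.09 mV

68 mV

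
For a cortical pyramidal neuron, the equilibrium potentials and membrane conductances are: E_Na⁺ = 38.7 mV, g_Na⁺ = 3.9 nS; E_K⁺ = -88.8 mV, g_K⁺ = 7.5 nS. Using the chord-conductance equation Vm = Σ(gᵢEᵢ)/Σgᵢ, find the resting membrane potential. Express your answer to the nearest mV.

-45 mV

Σ gᵢEᵢ = 3.9·(38.7) + 7.5·(-88.8) = -515.07
Σ gᵢ = 3.9 + 7.5 = 11.4
Vm = -515.07 / 11.4 = -45.18 mV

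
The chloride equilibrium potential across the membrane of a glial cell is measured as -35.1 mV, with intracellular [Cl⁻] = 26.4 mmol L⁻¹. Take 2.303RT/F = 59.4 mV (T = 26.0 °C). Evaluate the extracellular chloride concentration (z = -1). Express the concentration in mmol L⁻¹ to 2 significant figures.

Nernst: E = (59.4/-1) · log₁₀([out]/[in]), so log₁₀([out]/[in]) = -35.1 × -1 / 59.4 = 0.5909.
[out]/[in] = 10^(0.5909) = 3.899.
[out] = 3.899 × 26.4 = 102.9 mmol L⁻¹.

100 mmol L⁻¹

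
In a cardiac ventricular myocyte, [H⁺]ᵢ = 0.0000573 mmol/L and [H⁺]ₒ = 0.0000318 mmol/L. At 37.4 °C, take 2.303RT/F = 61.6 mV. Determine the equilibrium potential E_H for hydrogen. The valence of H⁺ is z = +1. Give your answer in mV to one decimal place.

E = (61.6/z) · log₁₀([H⁺]_out/[H⁺]_in) with z = +1.
= (61.6/1) · log₁₀(0.0000318/0.0000573) = 61.60 · log₁₀(0.555)
= 61.60 · (-0.2557) = -15.75 mV

-15.8 mV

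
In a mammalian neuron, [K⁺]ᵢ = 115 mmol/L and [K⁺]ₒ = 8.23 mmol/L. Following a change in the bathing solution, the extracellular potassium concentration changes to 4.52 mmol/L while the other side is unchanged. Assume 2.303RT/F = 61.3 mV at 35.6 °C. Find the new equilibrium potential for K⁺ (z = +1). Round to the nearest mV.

-86 mV

After the shift: [K⁺]_out = 4.52, [K⁺]_in = 115 mmol/L.
E_new = (61.3/1)·log₁₀(4.52/115) = 61.30 · (-1.4056) = -86.16 mV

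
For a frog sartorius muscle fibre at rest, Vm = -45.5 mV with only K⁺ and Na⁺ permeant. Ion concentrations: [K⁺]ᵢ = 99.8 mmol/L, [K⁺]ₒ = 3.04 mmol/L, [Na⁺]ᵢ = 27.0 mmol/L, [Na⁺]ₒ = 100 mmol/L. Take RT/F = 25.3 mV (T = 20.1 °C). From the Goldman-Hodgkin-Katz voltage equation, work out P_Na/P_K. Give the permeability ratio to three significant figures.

Let α = P_Na/P_K. GHK: Vm = 25.3·ln[(Kₒ + α·Naₒ)/(Kᵢ + α·Naᵢ)].
e^(Vm/25.3) = e^(-45.5/25.3) = 0.16556
So 0.16556·(Kᵢ + α·Naᵢ) = Kₒ + α·Naₒ → α = (0.16556·99.8 − 3.04) / (100.0 − 0.16556·27.0)
α = (16.52 − 3.04) / (100.0 − 4.47) = 13.48/95.53 = 0.1411

0.141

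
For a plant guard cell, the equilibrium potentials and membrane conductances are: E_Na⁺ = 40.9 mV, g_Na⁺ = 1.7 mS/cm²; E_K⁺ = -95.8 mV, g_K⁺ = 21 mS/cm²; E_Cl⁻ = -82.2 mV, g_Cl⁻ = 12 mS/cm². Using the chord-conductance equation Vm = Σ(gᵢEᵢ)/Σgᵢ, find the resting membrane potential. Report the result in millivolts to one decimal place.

Σ gᵢEᵢ = 1.7·(40.9) + 21·(-95.8) + 12·(-82.2) = -2928.67
Σ gᵢ = 1.7 + 21 + 12 = 34.7
Vm = -2928.67 / 34.7 = -84.40 mV

-84.4 mV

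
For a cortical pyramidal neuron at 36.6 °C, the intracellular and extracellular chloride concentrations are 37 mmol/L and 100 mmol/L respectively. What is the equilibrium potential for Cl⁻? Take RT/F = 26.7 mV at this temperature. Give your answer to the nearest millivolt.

E = (26.7/z) · ln([Cl⁻]_out/[Cl⁻]_in) with z = -1.
For an anion, dividing by z = -1 reverses the sign.
= (26.7/-1) · ln(100/37) = -26.70 · ln(2.703)
= -26.70 · (0.9943) = -26.55 mV

-27 mV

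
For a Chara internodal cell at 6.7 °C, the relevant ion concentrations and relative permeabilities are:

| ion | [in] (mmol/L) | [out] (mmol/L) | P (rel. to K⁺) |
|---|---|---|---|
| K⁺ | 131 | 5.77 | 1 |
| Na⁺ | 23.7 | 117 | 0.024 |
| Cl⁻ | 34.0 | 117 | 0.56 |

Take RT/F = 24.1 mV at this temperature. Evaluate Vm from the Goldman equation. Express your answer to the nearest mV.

Vm = 24.1 · ln[(Σ P·[cation]ₒ + Σ P·[anion]ᵢ) / (Σ P·[cation]ᵢ + Σ P·[anion]ₒ)]
Numerator = 1×5.77 + 0.024×117 + 0.56×34.0 = 27.62
Denominator = 1×131 + 0.024×23.7 + 0.56×117 = 197.1
Vm = 24.1 · ln(0.14013) = 24.1 × (-1.9652) = -47.36 mV

-47 mV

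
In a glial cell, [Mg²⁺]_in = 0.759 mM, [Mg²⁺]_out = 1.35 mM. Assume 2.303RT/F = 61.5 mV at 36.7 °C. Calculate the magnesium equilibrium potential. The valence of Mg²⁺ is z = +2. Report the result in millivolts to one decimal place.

7.7 mV

E = (61.5/z) · log₁₀([Mg²⁺]_out/[Mg²⁺]_in) with z = +2.
= (61.5/2) · log₁₀(1.35/0.759) = 30.75 · log₁₀(1.779)
= 30.75 · (0.2501) = 7.69 mV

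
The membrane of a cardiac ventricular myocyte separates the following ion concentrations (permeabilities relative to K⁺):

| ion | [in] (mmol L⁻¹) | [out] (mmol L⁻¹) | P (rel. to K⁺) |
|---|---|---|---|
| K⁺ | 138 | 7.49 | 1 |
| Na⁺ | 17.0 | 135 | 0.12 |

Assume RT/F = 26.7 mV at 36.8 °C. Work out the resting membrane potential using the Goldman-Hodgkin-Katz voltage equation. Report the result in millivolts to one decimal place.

-47.4 mV

Vm = 26.7 · ln[(Σ P·[cation]ₒ + Σ P·[anion]ᵢ) / (Σ P·[cation]ᵢ + Σ P·[anion]ₒ)]
Numerator = 1×7.49 + 0.12×135 = 23.69
Denominator = 1×138 + 0.12×17.0 = 140
Vm = 26.7 · ln(0.16917) = 26.7 × (-1.7769) = -47.44 mV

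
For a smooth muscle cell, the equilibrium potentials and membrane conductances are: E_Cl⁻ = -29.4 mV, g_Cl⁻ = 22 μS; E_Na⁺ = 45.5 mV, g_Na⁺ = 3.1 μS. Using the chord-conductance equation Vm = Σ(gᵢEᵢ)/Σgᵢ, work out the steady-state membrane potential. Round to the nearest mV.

-20 mV

Σ gᵢEᵢ = 22·(-29.4) + 3.1·(45.5) = -505.75
Σ gᵢ = 22 + 3.1 = 25.1
Vm = -505.75 / 25.1 = -20.15 mV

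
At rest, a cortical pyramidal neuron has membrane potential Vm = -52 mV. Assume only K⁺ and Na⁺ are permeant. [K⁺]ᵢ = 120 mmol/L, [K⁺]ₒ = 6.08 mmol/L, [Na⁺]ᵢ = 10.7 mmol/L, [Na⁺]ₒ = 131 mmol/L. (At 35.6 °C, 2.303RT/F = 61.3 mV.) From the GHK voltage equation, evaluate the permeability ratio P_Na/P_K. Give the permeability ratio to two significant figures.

Let α = P_Na/P_K. GHK: Vm = 61.3·log₁₀[(Kₒ + α·Naₒ)/(Kᵢ + α·Naᵢ)].
10^(Vm/61.3) = 10^(-52.0/61.3) = 0.14181
So 0.14181·(Kᵢ + α·Naᵢ) = Kₒ + α·Naₒ → α = (0.14181·120.0 − 6.08) / (131.0 − 0.14181·10.7)
α = (17.02 − 6.08) / (131.0 − 1.517) = 10.94/129.5 = 0.08447

0.084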